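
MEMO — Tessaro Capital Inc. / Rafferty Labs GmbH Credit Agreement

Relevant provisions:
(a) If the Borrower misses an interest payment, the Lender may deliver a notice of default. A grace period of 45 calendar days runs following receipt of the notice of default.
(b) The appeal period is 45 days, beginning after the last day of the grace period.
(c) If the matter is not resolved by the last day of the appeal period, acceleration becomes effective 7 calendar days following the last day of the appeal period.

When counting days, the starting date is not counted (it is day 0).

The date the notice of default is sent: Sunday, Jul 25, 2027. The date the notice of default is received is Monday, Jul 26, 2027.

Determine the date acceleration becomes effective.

The last day of the grace period: Jul 26, 2027 + 45 days = Sep 9, 2027.
The last day of the appeal period: Sep 9, 2027 + 45 days = Oct 24, 2027.
The date acceleration becomes effective: 7 calendar days after Oct 24, 2027 is Oct 31, 2027.

Oct 31, 2027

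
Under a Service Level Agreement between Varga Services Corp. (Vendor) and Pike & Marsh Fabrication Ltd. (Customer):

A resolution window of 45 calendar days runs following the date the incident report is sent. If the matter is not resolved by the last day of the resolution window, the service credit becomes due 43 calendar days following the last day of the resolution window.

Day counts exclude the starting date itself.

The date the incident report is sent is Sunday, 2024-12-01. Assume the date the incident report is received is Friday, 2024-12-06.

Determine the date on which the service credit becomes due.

The last day of the resolution window: 2024-12-01 + 45 days = 2025-01-15.
Adding 43 calendar days to 2025-01-15 gives 2025-02-27, which is the date on which the service credit becomes due.

2025-02-27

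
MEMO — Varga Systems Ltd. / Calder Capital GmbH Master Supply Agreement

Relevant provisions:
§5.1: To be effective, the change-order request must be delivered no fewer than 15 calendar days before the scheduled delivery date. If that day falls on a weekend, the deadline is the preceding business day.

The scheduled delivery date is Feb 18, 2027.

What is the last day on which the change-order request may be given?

Feb 3, 2027

Feb 18, 2027 minus 15 days is Feb 3, 2027. That is a Wednesday, so no adjustment is needed.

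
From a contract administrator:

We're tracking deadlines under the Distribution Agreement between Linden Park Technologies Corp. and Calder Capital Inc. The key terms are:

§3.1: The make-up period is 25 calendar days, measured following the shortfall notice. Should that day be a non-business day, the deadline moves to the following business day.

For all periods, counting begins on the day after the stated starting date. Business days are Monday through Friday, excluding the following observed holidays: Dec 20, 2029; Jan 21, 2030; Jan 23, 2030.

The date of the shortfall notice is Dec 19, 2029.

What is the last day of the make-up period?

The last day of the make-up period: Dec 19, 2029 + 25 days = Jan 13, 2030. That falls on a Sunday, so it rolls to the next business day, Monday, Jan 14, 2030.

Jan 14, 2030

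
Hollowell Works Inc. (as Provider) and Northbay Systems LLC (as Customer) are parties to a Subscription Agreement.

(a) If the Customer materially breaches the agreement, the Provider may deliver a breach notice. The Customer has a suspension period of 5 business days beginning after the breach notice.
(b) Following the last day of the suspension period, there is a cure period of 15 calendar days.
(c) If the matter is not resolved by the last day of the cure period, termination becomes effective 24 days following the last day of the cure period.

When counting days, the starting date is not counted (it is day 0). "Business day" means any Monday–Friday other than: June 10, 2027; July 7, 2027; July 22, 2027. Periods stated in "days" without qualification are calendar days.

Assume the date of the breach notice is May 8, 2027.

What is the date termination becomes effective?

June 22, 2027

The last day of the suspension period: counting 5 business days from Saturday, May 8, 2027 (May 10, May 11, May 12, May 13, May 14, skipping weekends) reaches Friday, May 14, 2027.
Adding 15 calendar days to May 14, 2027 gives May 29, 2027, which is the last day of the cure period.
Adding 24 calendar days to May 29, 2027 gives June 22, 2027, which is the date termination becomes effective.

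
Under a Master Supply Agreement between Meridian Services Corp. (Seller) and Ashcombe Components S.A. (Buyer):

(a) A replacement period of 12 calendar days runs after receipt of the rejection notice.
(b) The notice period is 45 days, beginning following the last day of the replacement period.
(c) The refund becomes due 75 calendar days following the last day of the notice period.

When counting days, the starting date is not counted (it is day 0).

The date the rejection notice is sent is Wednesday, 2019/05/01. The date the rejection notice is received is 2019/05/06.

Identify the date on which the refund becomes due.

2019/09/15

Adding 12 calendar days to 2019/05/06 gives 2019/05/18, which is the last day of the replacement period.
The last day of the notice period: 2019/05/18 + 45 days = 2019/07/02.
The date on which the refund becomes due: 2019/07/02 + 75 days = 2019/09/15.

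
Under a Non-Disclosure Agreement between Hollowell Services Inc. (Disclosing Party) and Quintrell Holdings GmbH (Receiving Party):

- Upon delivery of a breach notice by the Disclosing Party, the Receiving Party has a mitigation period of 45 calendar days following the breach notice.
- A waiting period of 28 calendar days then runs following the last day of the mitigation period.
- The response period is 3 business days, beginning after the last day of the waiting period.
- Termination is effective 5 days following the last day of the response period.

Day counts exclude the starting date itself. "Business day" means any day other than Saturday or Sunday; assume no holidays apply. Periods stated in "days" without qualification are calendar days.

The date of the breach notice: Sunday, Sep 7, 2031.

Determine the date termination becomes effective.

Nov 29, 2031

Adding 45 calendar days to Sep 7, 2031 gives Oct 22, 2031, which is the last day of the mitigation period.
Adding 28 calendar days to Oct 22, 2031 gives Nov 19, 2031, which is the last day of the waiting period.
The last day of the response period: 3 business days after Wednesday, Nov 19, 2031, skipping weekends — Nov 20, Nov 21, Nov 24 — lands on Monday, Nov 24, 2031.
The date termination becomes effective: 5 calendar days after Nov 24, 2031 is Nov 29, 2031.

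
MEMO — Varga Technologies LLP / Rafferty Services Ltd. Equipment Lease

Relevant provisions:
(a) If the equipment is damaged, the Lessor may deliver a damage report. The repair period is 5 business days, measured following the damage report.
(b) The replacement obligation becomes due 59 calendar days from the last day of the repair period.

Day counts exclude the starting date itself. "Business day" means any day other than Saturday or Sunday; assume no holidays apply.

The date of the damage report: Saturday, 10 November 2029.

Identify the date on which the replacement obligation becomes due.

From Saturday, 10 November 2029, 5 business days (Nov 12, Nov 13, Nov 14, Nov 15, Nov 16, skipping weekends) brings us to Friday, 16 November 2029, which is the last day of the repair period.
Adding 59 calendar days to 16 November 2029 gives 14 January 2030, which is the date on which the replacement obligation becomes due.

14 January 2030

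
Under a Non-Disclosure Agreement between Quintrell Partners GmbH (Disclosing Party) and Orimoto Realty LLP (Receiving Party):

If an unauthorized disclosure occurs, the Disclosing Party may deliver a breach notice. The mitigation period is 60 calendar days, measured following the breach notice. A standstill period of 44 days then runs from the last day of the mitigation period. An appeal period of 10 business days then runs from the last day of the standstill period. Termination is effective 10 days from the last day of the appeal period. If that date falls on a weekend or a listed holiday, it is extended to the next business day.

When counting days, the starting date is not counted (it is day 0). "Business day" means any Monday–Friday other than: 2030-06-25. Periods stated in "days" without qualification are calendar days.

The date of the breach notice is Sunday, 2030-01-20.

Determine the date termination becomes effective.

2030-05-27

Adding 60 calendar days to 2030-01-20 gives 2030-03-21, which is the last day of the mitigation period.
The last day of the standstill period: 44 calendar days after 2030-03-21 is 2030-05-04.
The last day of the appeal period: counting 10 business days from Saturday, 2030-05-04 (May 6, May 7, May 8, May 9, May 10, May 13, May 14, May 15, May 16, May 17, skipping weekends) reaches Friday, 2030-05-17.
The date termination becomes effective: 2030-05-17 + 10 days = 2030-05-27. 2030-05-27 is a Monday and is not a listed holiday, so no roll-forward applies.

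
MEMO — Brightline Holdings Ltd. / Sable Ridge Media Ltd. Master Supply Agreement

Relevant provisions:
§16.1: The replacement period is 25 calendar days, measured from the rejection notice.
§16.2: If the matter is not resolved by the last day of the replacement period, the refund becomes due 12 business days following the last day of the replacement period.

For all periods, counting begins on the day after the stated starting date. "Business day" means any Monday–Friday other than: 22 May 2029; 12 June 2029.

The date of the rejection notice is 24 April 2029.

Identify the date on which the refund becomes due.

Adding 25 calendar days to 24 April 2029 gives 19 May 2029, which is the last day of the replacement period.
From Saturday, 19 May 2029, 12 business days (May 21, May 23, May 24, May 25, …, Jun 4, Jun 5, Jun 6, skipping weekends and the listed holiday on May 22) brings us to Wednesday, 6 June 2029, which is the date on which the refund becomes due.

6 June 2029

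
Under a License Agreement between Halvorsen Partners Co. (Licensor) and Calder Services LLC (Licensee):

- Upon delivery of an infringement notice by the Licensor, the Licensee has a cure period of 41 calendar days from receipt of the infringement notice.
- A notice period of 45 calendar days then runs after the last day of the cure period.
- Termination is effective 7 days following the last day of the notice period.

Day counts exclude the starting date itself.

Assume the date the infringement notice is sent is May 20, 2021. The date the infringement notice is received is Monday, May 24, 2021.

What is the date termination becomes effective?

August 25, 2021

Adding 41 calendar days to May 24, 2021 gives July 4, 2021, which is the last day of the cure period.
Adding 45 calendar days to July 4, 2021 gives August 18, 2021, which is the last day of the notice period.
The date termination becomes effective: 7 calendar days after August 18, 2021 is August 25, 2021.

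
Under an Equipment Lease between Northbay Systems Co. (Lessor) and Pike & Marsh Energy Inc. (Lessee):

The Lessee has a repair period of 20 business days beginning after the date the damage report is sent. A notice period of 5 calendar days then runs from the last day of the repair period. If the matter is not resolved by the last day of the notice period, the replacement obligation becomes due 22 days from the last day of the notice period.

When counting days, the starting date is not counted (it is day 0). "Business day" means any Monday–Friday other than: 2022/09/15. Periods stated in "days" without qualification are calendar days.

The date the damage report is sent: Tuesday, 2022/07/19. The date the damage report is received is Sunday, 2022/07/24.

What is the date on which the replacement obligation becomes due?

2022/09/12

From Tuesday, 2022/07/19, 20 business days (Jul 20, Jul 21, Jul 22, Jul 25, …, Aug 12, Aug 15, Aug 16, skipping weekends) brings us to Tuesday, 2022/08/16, which is the last day of the repair period.
The last day of the notice period: 2022/08/16 + 5 days = 2022/08/21.
The date on which the replacement obligation becomes due: 22 calendar days after 2022/08/21 is 2022/09/12.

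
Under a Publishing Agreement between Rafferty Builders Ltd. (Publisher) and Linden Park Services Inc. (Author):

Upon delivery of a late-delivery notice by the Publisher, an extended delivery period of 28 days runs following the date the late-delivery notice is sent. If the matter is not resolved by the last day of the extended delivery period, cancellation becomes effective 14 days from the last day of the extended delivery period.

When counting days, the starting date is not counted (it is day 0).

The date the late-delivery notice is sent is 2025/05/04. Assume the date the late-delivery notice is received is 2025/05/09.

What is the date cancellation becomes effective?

2025/06/15

The last day of the extended delivery period: 28 calendar days after 2025/05/04 is 2025/06/01.
Adding 14 calendar days to 2025/06/01 gives 2025/06/15, which is the date cancellation becomes effective.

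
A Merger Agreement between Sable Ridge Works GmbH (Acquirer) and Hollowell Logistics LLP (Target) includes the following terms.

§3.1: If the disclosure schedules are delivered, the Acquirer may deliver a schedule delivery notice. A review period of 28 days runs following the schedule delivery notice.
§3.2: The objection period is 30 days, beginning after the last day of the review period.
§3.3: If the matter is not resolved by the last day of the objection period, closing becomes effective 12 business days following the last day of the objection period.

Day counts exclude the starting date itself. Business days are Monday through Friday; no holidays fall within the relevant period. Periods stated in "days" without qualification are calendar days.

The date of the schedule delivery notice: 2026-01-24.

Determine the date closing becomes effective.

The last day of the review period: 2026-01-24 + 28 days = 2026-02-21.
The last day of the objection period: 30 calendar days after 2026-02-21 is 2026-03-23.
The date closing becomes effective: counting 12 business days from Monday, 2026-03-23 (Mar 24, Mar 25, Mar 26, Mar 27, …, Apr 6, Apr 7, Apr 8, skipping weekends) reaches Wednesday, 2026-04-08.

2026-04-08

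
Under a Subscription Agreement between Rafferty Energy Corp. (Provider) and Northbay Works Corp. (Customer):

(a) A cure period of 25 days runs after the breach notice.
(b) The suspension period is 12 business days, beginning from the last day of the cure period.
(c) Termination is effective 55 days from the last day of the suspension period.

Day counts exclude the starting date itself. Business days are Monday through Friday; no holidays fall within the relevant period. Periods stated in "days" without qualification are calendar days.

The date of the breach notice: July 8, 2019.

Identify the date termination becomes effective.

Adding 25 calendar days to July 8, 2019 gives August 2, 2019, which is the last day of the cure period.
The last day of the suspension period: counting 12 business days from Friday, August 2, 2019 (Aug 5, Aug 6, Aug 7, Aug 8, …, Aug 16, Aug 19, Aug 20, skipping weekends) reaches Tuesday, August 20, 2019.
The date termination becomes effective: August 20, 2019 + 55 days = October 14, 2019.

October 14, 2019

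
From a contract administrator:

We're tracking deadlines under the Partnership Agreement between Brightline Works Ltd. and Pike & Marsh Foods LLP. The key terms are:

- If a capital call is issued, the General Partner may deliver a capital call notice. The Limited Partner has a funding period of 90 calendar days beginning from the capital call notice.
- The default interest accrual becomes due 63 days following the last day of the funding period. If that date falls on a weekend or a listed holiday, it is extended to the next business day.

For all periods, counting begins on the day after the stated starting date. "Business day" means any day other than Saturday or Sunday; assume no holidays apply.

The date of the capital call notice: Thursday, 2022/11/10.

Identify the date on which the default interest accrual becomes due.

2023/04/12

The last day of the funding period: 90 calendar days after 2022/11/10 is 2023/02/08.
The date on which the default interest accrual becomes due: 2023/02/08 + 63 days = 2023/04/12. 2023/04/12 is a Wednesday, so no roll-forward applies.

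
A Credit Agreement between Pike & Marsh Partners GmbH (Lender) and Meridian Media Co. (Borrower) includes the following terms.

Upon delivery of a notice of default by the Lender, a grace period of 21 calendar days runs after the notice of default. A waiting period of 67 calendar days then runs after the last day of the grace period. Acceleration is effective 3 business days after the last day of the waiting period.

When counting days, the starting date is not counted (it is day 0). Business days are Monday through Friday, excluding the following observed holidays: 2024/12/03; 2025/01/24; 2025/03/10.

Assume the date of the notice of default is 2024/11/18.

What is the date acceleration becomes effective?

Adding 21 calendar days to 2024/11/18 gives 2024/12/09, which is the last day of the grace period.
The last day of the waiting period: 2024/12/09 + 67 days = 2025/02/14.
The date acceleration becomes effective: counting 3 business days from Friday, 2025/02/14 (Feb 17, Feb 18, Feb 19, skipping weekends) reaches Wednesday, 2025/02/19.

2025/02/19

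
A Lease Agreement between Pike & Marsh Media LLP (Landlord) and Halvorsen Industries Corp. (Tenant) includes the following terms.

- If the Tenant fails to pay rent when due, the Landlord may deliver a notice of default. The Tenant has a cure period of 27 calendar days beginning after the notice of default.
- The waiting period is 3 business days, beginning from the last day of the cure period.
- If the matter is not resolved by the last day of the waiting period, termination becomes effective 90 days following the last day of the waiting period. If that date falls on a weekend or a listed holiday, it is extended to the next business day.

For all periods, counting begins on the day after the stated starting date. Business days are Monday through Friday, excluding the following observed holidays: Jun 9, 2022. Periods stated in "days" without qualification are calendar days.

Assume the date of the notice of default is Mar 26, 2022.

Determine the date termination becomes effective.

The last day of the cure period: Mar 26, 2022 + 27 days = Apr 22, 2022.
The last day of the waiting period: counting 3 business days from Friday, Apr 22, 2022 (Apr 25, Apr 26, Apr 27, skipping weekends) reaches Wednesday, Apr 27, 2022.
Adding 90 calendar days to Apr 27, 2022 gives Jul 26, 2022, which is the date termination becomes effective. Jul 26, 2022 is a Tuesday and is not a listed holiday, so no roll-forward applies.

Jul 26, 2022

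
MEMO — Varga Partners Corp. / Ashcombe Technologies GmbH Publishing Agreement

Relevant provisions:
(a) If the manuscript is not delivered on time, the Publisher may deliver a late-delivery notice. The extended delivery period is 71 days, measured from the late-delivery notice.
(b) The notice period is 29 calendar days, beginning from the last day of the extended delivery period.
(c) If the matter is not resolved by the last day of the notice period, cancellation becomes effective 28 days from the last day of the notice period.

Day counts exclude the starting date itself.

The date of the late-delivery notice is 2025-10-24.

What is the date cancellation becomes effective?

2026-03-01

Adding 71 calendar days to 2025-10-24 gives 2026-01-03, which is the last day of the extended delivery period.
The last day of the notice period: 29 calendar days after 2026-01-03 is 2026-02-01.
The date cancellation becomes effective: 2026-02-01 + 28 days = 2026-03-01.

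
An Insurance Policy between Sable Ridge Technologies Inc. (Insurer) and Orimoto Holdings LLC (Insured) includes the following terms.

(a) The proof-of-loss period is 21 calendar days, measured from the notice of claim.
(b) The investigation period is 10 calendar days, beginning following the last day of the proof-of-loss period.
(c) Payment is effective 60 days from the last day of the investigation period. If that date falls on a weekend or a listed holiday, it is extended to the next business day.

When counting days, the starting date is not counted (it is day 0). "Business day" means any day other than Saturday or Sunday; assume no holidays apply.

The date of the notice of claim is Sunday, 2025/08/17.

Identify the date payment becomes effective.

The last day of the proof-of-loss period: 2025/08/17 + 21 days = 2025/09/07.
Adding 10 calendar days to 2025/09/07 gives 2025/09/17, which is the last day of the investigation period.
Adding 60 calendar days to 2025/09/17 gives 2025/11/16, which is the date payment becomes effective. That falls on a Sunday, so it rolls to the next business day, Monday, 2025/11/17.

2025/11/17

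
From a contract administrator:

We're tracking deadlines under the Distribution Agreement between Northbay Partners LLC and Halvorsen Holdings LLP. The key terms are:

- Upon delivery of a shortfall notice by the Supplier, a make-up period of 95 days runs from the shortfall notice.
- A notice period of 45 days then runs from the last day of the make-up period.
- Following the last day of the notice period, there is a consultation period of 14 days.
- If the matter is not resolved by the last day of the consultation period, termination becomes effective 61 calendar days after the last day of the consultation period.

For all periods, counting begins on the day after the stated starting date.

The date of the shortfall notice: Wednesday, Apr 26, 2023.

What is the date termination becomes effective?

Nov 27, 2023

The last day of the make-up period: 95 calendar days after Apr 26, 2023 is Jul 30, 2023.
Adding 45 calendar days to Jul 30, 2023 gives Sep 13, 2023, which is the last day of the notice period.
Adding 14 calendar days to Sep 13, 2023 gives Sep 27, 2023, which is the last day of the consultation period.
The date termination becomes effective: Sep 27, 2023 + 61 days = Nov 27, 2023.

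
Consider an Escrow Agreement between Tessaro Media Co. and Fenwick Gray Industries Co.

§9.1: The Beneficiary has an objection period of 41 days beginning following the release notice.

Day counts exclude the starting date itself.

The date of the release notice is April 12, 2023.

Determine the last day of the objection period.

May 23, 2023

Adding 41 calendar days to April 12, 2023 gives May 23, 2023, which is the last day of the objection period.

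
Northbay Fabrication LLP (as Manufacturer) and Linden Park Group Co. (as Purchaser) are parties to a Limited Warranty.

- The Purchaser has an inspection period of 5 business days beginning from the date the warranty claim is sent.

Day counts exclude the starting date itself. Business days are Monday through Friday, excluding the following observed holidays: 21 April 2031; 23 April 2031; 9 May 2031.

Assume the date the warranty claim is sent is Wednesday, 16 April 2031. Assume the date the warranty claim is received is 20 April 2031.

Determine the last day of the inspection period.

25 April 2031

The last day of the inspection period: 5 business days after Wednesday, 16 April 2031, skipping weekends and the listed holidays on Apr 21, Apr 23 — Apr 17, Apr 18, Apr 22, Apr 24, Apr 25 — lands on Friday, 25 April 2031.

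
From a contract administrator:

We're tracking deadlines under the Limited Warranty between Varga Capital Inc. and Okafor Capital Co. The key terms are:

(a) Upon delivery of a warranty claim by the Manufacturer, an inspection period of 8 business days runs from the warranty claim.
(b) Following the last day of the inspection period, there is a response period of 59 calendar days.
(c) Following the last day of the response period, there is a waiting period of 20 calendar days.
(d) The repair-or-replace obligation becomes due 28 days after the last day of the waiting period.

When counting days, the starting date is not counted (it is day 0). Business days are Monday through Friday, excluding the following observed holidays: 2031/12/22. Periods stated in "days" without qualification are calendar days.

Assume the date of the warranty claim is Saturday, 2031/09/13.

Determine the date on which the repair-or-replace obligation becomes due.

The last day of the inspection period: 8 business days after Saturday, 2031/09/13, skipping weekends — Sep 15, Sep 16, Sep 17, Sep 18, Sep 19, Sep 22, Sep 23, Sep 24 — lands on Wednesday, 2031/09/24.
The last day of the response period: 59 calendar days after 2031/09/24 is 2031/11/22.
The last day of the waiting period: 20 calendar days after 2031/11/22 is 2031/12/12.
The date on which the repair-or-replace obligation becomes due: 2031/12/12 + 28 days = 2032/01/09.

2032/01/09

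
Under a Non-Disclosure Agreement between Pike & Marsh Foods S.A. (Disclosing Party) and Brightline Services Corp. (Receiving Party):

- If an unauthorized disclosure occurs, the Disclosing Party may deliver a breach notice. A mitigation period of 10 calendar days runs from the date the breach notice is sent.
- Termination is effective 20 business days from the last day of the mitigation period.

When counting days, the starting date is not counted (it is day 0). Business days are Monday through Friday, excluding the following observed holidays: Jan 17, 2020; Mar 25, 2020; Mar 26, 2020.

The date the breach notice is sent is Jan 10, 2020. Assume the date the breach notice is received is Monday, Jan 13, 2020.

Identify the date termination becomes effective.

Feb 17, 2020

Adding 10 calendar days to Jan 10, 2020 gives Jan 20, 2020, which is the last day of the mitigation period.
The date termination becomes effective: 20 business days after Monday, Jan 20, 2020, skipping weekends — Jan 21, Jan 22, Jan 23, Jan 24, …, Feb 13, Feb 14, Feb 17 — lands on Monday, Feb 17, 2020.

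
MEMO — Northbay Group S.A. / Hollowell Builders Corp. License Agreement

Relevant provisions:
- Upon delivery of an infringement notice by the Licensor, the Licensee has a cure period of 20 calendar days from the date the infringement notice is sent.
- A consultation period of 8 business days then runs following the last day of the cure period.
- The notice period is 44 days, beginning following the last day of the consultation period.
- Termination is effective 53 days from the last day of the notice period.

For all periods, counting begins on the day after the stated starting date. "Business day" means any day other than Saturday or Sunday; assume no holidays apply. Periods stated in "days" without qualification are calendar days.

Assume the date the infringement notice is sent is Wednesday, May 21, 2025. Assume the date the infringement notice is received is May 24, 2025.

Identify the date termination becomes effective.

The last day of the cure period: 20 calendar days after May 21, 2025 is June 10, 2025.
From Tuesday, June 10, 2025, 8 business days (Jun 11, Jun 12, Jun 13, Jun 16, Jun 17, Jun 18, Jun 19, Jun 20, skipping weekends) brings us to Friday, June 20, 2025, which is the last day of the consultation period.
Adding 44 calendar days to June 20, 2025 gives August 3, 2025, which is the last day of the notice period.
Adding 53 calendar days to August 3, 2025 gives September 25, 2025, which is the date termination becomes effective.

September 25, 2025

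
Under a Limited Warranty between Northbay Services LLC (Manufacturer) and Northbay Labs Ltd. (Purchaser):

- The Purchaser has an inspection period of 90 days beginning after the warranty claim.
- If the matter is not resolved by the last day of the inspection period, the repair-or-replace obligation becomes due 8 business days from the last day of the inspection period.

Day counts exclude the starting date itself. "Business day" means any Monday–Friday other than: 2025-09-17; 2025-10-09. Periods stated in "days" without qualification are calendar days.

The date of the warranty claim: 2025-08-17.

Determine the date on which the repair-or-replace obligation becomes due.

Adding 90 calendar days to 2025-08-17 gives 2025-11-15, which is the last day of the inspection period.
From Saturday, 2025-11-15, 8 business days (Nov 17, Nov 18, Nov 19, Nov 20, Nov 21, Nov 24, Nov 25, Nov 26, skipping weekends) brings us to Wednesday, 2025-11-26, which is the date on which the repair-or-replace obligation becomes due.

2025-11-26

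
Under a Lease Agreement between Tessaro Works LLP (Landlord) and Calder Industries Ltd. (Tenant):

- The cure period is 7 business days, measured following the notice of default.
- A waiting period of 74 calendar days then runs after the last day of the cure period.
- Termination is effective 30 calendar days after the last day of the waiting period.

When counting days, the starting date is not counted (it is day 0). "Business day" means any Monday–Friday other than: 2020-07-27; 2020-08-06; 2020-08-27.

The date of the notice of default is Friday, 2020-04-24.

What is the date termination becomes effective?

The last day of the cure period: counting 7 business days from Friday, 2020-04-24 (Apr 27, Apr 28, Apr 29, Apr 30, May 1, May 4, May 5, skipping weekends) reaches Tuesday, 2020-05-05.
Adding 74 calendar days to 2020-05-05 gives 2020-07-18, which is the last day of the waiting period.
The date termination becomes effective: 2020-07-18 + 30 days = 2020-08-17.

2020-08-17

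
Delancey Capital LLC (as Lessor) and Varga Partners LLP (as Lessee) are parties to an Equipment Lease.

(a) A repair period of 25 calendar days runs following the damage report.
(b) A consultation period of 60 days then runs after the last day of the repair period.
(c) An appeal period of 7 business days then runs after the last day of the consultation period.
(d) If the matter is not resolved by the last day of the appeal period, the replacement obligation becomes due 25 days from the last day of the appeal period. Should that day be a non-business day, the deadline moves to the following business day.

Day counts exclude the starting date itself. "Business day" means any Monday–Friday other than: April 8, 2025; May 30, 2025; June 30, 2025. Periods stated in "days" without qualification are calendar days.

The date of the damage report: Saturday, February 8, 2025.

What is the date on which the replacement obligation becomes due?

Adding 25 calendar days to February 8, 2025 gives March 5, 2025, which is the last day of the repair period.
The last day of the consultation period: 60 calendar days after March 5, 2025 is May 4, 2025.
The last day of the appeal period: counting 7 business days from Sunday, May 4, 2025 (May 5, May 6, May 7, May 8, May 9, May 12, May 13, skipping weekends) reaches Tuesday, May 13, 2025.
Adding 25 calendar days to May 13, 2025 gives June 7, 2025, which is the date on which the replacement obligation becomes due. That falls on a Saturday, so it rolls to the next business day, Monday, June 9, 2025.

June 9, 2025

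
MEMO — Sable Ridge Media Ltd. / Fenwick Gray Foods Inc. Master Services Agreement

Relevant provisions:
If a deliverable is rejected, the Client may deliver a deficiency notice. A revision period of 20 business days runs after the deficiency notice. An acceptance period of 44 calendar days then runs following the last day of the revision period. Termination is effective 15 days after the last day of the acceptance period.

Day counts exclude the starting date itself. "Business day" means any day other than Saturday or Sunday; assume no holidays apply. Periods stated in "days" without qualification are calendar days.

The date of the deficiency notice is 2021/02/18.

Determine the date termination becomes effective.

The last day of the revision period: counting 20 business days from Thursday, 2021/02/18 (Feb 19, Feb 22, Feb 23, Feb 24, …, Mar 16, Mar 17, Mar 18, skipping weekends) reaches Thursday, 2021/03/18.
The last day of the acceptance period: 44 calendar days after 2021/03/18 is 2021/05/01.
The date termination becomes effective: 15 calendar days after 2021/05/01 is 2021/05/16.

2021/05/16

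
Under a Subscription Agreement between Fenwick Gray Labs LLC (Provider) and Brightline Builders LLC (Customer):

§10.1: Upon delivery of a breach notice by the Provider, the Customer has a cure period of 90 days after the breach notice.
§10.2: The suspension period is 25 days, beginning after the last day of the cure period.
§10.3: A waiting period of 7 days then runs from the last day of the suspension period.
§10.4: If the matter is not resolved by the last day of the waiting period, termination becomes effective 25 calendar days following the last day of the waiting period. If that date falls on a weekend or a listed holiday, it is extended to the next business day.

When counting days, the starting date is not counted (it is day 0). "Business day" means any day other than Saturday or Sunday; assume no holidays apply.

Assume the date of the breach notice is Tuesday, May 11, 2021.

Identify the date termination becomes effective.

Oct 5, 2021

The last day of the cure period: May 11, 2021 + 90 days = Aug 9, 2021.
The last day of the suspension period: Aug 9, 2021 + 25 days = Sep 3, 2021.
Adding 7 calendar days to Sep 3, 2021 gives Sep 10, 2021, which is the last day of the waiting period.
The date termination becomes effective: 25 calendar days after Sep 10, 2021 is Oct 5, 2021. Oct 5, 2021 is a Tuesday, so no roll-forward applies.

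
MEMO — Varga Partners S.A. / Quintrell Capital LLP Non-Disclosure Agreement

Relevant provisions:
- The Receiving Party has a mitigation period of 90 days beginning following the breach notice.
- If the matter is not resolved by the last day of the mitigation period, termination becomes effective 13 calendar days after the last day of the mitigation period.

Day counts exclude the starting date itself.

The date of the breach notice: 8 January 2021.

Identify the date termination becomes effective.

21 April 2021

The last day of the mitigation period: 90 calendar days after 8 January 2021 is 8 April 2021.
Adding 13 calendar days to 8 April 2021 gives 21 April 2021, which is the date termination becomes effective.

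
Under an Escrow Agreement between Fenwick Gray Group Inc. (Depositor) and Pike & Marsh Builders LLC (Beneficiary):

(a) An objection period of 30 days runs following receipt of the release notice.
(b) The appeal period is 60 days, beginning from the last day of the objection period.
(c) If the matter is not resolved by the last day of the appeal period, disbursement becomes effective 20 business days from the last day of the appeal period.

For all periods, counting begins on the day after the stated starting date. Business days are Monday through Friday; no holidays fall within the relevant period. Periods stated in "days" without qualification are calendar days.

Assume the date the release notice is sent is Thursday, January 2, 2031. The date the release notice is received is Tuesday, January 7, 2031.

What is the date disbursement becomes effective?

The last day of the objection period: January 7, 2031 + 30 days = February 6, 2031.
The last day of the appeal period: February 6, 2031 + 60 days = April 7, 2031.
From Monday, April 7, 2031, 20 business days (Apr 8, Apr 9, Apr 10, Apr 11, …, May 1, May 2, May 5, skipping weekends) brings us to Monday, May 5, 2031, which is the date disbursement becomes effective.

May 5, 2031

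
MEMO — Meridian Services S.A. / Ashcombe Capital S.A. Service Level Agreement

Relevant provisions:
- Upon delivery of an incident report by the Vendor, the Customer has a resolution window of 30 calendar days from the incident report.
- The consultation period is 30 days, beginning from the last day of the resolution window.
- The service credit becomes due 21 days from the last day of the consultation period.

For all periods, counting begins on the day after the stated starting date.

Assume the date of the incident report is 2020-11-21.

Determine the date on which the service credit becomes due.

The last day of the resolution window: 30 calendar days after 2020-11-21 is 2020-12-21.
The last day of the consultation period: 30 calendar days after 2020-12-21 is 2021-01-20.
The date on which the service credit becomes due: 2021-01-20 + 21 days = 2021-02-10.

2021-02-10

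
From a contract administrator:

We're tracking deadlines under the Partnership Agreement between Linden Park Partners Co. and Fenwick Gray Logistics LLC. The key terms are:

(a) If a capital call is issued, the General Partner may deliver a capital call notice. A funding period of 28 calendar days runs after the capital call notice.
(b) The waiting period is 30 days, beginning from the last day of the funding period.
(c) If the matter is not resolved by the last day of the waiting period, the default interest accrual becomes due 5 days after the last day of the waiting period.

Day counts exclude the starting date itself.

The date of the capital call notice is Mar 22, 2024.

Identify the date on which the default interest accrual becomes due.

May 24, 2024

Adding 28 calendar days to Mar 22, 2024 gives Apr 19, 2024, which is the last day of the funding period.
The last day of the waiting period: 30 calendar days after Apr 19, 2024 is May 19, 2024.
The date on which the default interest accrual becomes due: May 19, 2024 + 5 days = May 24, 2024.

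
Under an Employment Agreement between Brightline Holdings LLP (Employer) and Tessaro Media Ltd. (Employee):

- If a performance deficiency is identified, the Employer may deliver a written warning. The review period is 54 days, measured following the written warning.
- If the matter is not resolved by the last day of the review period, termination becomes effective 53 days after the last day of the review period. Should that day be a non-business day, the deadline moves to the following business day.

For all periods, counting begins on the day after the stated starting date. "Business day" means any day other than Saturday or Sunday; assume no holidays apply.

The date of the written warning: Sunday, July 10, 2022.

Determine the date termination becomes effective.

October 25, 2022

The last day of the review period: 54 calendar days after July 10, 2022 is September 2, 2022.
The date termination becomes effective: 53 calendar days after September 2, 2022 is October 25, 2022. October 25, 2022 is a Tuesday, so no roll-forward applies.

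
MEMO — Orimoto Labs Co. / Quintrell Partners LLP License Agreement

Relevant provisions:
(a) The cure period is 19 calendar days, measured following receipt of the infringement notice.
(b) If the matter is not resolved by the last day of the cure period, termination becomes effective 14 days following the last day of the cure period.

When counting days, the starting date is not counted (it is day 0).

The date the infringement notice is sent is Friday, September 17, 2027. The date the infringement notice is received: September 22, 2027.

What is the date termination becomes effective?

October 25, 2027

Adding 19 calendar days to September 22, 2027 gives October 11, 2027, which is the last day of the cure period.
The date termination becomes effective: October 11, 2027 + 14 days = October 25, 2027.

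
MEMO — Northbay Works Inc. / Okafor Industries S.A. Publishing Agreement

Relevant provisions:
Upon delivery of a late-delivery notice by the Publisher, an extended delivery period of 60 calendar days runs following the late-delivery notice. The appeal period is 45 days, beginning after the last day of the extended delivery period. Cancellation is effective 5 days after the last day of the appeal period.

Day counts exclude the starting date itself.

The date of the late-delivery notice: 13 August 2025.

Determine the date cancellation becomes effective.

The last day of the extended delivery period: 60 calendar days after 13 August 2025 is 12 October 2025.
The last day of the appeal period: 12 October 2025 + 45 days = 26 November 2025.
The date cancellation becomes effective: 5 calendar days after 26 November 2025 is 1 December 2025.

1 December 2025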